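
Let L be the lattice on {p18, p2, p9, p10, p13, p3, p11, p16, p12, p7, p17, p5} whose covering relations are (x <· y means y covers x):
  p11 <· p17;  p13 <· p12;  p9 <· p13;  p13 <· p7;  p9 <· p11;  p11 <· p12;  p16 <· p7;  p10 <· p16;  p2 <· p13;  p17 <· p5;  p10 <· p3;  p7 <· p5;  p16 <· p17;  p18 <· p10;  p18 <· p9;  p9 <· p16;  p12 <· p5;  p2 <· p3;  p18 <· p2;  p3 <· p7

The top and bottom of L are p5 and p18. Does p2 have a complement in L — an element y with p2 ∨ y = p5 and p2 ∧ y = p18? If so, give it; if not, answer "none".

Need y with p2 ∨ y = p5 and p2 ∧ y = p18.
Checking each element gives: p17.

p17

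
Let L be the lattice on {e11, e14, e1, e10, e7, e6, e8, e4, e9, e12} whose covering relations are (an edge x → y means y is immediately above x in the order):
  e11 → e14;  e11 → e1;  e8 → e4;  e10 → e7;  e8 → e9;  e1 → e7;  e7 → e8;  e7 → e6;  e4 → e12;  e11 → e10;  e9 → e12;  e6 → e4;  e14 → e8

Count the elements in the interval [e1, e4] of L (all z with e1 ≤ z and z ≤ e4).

The interval [e1, e4] = {e1, e4, e6, e7, e8}, which has 5 elements.

5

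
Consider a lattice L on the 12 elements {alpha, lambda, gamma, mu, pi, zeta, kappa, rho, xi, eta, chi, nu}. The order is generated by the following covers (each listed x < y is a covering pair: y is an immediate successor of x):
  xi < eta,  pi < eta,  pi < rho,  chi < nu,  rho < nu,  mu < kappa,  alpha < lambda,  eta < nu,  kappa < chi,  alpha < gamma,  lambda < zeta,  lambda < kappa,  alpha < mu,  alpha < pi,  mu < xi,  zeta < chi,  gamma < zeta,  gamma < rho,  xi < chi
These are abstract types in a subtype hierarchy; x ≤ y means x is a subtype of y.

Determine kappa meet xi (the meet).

mu

Common lower bounds of {kappa, xi}: alpha, mu.
The greatest among these is mu.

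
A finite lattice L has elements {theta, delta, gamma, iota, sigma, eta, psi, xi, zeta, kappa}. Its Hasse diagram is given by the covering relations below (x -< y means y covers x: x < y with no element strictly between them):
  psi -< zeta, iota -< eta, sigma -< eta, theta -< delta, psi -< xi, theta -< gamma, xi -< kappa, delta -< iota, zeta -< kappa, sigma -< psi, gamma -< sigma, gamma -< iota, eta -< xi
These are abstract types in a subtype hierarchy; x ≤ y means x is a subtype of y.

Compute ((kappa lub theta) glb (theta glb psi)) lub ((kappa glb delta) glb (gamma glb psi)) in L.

theta

kappa ∨ theta = kappa
theta ∧ psi = theta
kappa ∧ theta = theta
kappa ∧ delta = delta
gamma ∧ psi = gamma
delta ∧ gamma = theta
theta ∨ theta = theta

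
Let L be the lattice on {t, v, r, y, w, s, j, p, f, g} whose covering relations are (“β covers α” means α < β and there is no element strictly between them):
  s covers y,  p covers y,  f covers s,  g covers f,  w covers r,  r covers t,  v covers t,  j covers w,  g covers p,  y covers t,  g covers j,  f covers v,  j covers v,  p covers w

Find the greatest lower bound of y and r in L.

t

Common lower bounds of {y, r}: t.
The greatest among these is t.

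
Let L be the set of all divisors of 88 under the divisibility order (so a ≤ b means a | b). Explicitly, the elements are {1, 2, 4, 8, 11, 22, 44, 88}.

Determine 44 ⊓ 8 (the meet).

Common lower bounds of {44, 8}: 1, 2, 4.
The greatest among these is 4.

4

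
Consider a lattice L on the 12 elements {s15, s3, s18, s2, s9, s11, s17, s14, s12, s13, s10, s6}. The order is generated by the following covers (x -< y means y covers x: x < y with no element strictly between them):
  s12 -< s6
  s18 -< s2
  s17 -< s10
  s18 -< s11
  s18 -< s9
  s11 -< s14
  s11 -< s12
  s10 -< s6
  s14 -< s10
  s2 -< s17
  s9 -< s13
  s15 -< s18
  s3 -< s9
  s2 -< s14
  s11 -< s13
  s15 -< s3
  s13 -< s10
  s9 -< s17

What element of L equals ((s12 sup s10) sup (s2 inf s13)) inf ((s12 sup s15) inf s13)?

s12 ∨ s10 = s6
s2 ∧ s13 = s18
s6 ∨ s18 = s6
s12 ∨ s15 = s12
s12 ∧ s13 = s11
s6 ∧ s11 = s11

s11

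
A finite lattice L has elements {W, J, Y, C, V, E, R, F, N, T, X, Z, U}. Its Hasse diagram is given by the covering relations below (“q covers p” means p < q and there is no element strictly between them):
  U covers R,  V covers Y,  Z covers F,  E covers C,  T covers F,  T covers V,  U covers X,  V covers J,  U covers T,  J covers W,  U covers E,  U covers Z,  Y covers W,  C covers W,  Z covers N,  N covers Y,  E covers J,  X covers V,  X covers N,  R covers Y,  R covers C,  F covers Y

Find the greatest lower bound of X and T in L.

V

Common lower bounds of {X, T}: J, V, W, Y.
The greatest among these is V.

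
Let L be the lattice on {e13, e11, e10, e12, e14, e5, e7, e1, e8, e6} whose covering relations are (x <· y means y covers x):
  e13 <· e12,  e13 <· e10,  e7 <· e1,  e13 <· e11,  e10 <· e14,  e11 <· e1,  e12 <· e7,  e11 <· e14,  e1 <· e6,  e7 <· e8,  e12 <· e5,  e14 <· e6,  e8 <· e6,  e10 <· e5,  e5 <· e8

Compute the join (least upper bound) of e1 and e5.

e6

Common upper bounds of {e1, e5}: e6.
The least among these is e6.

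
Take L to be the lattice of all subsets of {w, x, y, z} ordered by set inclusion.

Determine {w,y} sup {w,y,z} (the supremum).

{w,y,z}

Under ⊆, join is union: {w,y} ∪ {w,y,z} = {w,y,z}.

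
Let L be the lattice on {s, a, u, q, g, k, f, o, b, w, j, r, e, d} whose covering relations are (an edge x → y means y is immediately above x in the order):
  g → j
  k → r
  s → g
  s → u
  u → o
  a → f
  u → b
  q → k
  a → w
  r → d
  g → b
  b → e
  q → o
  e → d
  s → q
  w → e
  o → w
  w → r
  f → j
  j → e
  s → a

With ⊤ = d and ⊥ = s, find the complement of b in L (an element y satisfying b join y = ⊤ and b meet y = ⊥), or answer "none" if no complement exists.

Need y with b ∨ y = d and b ∧ y = s.
Checking each element gives: k.

k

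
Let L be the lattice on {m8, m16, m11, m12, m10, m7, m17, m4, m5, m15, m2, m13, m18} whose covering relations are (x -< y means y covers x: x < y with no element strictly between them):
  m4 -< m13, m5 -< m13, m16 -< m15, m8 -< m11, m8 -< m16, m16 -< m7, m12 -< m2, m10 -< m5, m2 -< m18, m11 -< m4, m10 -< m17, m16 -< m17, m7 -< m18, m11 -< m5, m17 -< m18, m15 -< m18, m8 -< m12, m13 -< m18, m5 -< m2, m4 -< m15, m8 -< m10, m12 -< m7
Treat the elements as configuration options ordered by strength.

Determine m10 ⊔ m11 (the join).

Common upper bounds of {m10, m11}: m13, m18, m2, m5.
The least among these is m5.

m5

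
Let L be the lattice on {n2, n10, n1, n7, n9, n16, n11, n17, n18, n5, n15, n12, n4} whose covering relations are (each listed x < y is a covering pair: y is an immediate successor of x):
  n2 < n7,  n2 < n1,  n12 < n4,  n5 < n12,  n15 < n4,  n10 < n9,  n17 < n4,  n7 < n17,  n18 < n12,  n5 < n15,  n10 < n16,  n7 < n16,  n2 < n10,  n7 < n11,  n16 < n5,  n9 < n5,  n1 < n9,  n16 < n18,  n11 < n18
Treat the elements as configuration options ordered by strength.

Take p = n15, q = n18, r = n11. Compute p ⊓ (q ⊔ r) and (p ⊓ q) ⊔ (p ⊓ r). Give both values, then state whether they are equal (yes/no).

n16; n16; yes

q ⊔ r = n18, so p ⊓ (q ⊔ r) = n15 ⊓ n18 = n16.
p ⊓ q = n16 and p ⊓ r = n7, so (p ⊓ q) ⊔ (p ⊓ r) = n16 ⊔ n7 = n16.
Equal: yes.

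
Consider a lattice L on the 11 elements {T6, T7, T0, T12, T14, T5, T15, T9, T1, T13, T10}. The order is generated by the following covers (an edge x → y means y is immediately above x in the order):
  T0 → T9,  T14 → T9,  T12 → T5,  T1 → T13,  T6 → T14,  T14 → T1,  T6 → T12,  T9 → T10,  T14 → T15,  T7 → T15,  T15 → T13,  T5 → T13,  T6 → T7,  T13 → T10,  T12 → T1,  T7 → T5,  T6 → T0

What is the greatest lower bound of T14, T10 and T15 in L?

T14

Common lower bounds of {T14, T10, T15}: T14, T6.
The greatest among these is T14.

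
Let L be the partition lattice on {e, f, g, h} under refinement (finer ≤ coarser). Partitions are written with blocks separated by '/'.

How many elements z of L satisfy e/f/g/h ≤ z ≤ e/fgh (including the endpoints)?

5

The interval [e/f/g/h, e/fgh] = {e/f/g/h, e/f/gh, e/fg/h, e/fgh, e/fh/g}, which has 5 elements.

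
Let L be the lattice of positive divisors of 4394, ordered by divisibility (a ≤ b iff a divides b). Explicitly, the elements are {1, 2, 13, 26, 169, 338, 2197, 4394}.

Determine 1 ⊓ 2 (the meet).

1

In the divisibility order, the meet is the greatest common divisor: gcd(1, 2) = 1.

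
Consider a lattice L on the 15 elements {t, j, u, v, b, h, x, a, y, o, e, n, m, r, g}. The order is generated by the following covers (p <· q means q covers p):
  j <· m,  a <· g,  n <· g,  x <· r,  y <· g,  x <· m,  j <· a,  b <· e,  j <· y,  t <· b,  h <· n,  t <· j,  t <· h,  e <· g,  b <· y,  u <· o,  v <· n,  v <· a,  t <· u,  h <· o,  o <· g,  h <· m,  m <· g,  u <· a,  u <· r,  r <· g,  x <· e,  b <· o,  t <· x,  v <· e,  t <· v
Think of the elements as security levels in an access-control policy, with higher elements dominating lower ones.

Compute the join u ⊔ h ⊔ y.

Common upper bounds of {u, h, y}: g.
The least among these is g.

g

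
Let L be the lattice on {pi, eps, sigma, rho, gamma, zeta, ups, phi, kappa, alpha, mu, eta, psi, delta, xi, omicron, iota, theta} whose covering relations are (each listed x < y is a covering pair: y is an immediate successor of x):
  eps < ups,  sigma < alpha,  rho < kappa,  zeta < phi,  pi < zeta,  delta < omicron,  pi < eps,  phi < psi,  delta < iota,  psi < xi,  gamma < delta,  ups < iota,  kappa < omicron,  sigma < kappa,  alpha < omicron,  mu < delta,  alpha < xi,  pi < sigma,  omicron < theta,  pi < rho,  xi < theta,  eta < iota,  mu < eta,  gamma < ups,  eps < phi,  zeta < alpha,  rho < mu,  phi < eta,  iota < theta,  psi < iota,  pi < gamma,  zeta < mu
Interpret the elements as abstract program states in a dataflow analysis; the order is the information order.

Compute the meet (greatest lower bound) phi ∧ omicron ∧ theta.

zeta

Common lower bounds of {phi, omicron, theta}: pi, zeta.
The greatest among these is zeta.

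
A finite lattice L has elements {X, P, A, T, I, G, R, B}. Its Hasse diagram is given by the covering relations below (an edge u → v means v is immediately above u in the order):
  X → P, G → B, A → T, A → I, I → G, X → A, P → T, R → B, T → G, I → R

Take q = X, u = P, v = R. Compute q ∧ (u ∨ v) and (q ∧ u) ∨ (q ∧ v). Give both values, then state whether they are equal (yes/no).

X; X; yes

u ∨ v = B, so q ∧ (u ∨ v) = X ∧ B = X.
q ∧ u = X and q ∧ v = X, so (q ∧ u) ∨ (q ∧ v) = X ∨ X = X.
Equal: yes.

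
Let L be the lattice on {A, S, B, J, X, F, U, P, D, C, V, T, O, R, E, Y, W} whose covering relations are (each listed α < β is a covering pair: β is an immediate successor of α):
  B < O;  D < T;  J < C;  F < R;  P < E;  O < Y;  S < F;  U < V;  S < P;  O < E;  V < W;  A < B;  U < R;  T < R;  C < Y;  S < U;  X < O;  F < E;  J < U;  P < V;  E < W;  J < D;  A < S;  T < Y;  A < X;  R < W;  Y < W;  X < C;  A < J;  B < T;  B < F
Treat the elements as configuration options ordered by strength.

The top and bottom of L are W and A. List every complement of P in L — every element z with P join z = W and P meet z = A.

Need z with P ∨ z = W and P ∧ z = A.
Checking each element gives: C, D, T, Y.

C, D, T, Y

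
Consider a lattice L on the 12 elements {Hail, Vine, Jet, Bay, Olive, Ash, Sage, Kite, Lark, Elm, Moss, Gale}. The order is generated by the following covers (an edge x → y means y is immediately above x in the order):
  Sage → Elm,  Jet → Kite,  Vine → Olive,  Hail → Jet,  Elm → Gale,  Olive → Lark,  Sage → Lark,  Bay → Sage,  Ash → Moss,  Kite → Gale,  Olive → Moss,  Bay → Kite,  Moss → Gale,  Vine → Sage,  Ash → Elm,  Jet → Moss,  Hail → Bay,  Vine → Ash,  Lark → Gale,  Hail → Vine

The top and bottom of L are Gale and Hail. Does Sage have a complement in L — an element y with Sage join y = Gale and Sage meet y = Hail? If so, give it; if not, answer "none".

Jet

Need y with Sage ∨ y = Gale and Sage ∧ y = Hail.
Checking each element gives: Jet.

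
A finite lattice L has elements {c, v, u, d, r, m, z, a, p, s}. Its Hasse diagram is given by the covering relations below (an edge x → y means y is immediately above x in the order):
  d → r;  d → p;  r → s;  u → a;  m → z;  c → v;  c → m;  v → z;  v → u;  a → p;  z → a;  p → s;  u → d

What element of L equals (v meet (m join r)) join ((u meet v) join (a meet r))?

m ∨ r = s
v ∧ s = v
u ∧ v = v
a ∧ r = u
v ∨ u = u
v ∨ u = u

u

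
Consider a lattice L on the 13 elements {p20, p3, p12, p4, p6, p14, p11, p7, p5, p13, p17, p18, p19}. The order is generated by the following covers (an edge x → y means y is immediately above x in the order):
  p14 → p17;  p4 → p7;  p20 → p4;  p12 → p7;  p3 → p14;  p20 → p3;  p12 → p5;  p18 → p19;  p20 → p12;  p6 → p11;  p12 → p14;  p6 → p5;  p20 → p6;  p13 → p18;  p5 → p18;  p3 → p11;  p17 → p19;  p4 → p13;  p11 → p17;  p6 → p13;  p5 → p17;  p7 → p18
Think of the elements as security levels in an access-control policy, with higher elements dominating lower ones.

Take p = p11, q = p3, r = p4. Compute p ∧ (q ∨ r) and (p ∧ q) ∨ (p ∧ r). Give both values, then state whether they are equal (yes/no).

q ∨ r = p19, so p ∧ (q ∨ r) = p11 ∧ p19 = p11.
p ∧ q = p3 and p ∧ r = p20, so (p ∧ q) ∨ (p ∧ r) = p3 ∨ p20 = p3.
Equal: no.

p11; p3; no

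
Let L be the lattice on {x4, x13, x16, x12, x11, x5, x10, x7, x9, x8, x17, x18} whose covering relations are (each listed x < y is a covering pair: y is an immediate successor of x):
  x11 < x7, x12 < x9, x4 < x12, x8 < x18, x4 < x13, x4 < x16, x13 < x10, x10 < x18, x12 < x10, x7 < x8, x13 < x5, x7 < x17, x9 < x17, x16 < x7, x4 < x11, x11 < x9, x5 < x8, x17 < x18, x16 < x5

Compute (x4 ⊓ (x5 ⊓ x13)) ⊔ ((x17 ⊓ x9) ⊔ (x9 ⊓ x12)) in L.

x5 ∧ x13 = x13
x4 ∧ x13 = x4
x17 ∧ x9 = x9
x9 ∧ x12 = x12
x9 ∨ x12 = x9
x4 ∨ x9 = x9

x9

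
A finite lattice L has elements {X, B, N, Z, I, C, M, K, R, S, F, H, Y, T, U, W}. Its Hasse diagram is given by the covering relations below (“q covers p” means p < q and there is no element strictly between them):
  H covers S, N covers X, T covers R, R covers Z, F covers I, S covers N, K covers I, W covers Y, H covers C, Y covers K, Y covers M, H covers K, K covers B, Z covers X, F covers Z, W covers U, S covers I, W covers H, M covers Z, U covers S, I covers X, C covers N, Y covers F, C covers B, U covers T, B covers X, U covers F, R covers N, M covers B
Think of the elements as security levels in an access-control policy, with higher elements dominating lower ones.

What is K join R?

W

Common upper bounds of {K, R}: W.
The least among these is W.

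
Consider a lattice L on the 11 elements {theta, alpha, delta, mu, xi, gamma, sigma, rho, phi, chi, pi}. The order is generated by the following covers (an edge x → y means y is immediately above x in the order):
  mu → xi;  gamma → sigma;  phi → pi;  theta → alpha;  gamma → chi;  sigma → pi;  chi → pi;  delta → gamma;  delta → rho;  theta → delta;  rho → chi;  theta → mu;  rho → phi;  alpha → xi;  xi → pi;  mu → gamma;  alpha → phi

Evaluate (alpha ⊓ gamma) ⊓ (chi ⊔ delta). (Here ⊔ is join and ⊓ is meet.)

theta

alpha ∧ gamma = theta
chi ∨ delta = chi
theta ∧ chi = theta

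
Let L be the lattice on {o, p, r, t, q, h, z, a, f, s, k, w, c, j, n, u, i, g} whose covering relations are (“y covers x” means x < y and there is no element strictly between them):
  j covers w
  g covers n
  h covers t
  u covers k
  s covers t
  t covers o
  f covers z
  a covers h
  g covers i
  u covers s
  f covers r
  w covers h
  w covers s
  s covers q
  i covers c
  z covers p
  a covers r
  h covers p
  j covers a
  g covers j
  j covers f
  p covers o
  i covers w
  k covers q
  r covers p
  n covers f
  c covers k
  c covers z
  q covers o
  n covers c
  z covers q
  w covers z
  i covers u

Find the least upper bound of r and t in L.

Common upper bounds of {r, t}: a, g, j.
The least among these is a.

a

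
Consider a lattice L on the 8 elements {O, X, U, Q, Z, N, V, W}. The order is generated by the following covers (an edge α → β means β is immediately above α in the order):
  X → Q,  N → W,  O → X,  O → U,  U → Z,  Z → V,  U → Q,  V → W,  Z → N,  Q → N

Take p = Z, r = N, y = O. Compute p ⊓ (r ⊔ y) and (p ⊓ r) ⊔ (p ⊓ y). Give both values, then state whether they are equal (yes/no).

Z; Z; yes

r ⊔ y = N, so p ⊓ (r ⊔ y) = Z ⊓ N = Z.
p ⊓ r = Z and p ⊓ y = O, so (p ⊓ r) ⊔ (p ⊓ y) = Z ⊔ O = Z.
Equal: yes.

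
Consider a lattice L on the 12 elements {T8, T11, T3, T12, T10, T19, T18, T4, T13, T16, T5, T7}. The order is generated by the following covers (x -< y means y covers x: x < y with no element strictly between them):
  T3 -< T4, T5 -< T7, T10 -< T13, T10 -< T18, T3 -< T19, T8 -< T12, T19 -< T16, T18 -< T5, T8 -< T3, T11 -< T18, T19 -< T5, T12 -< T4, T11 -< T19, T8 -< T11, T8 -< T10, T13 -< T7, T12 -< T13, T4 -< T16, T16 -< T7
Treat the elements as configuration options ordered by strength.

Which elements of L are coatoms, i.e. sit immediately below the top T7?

T13, T16, T5

The coatoms are exactly the elements covered by T7: T13, T16, T5.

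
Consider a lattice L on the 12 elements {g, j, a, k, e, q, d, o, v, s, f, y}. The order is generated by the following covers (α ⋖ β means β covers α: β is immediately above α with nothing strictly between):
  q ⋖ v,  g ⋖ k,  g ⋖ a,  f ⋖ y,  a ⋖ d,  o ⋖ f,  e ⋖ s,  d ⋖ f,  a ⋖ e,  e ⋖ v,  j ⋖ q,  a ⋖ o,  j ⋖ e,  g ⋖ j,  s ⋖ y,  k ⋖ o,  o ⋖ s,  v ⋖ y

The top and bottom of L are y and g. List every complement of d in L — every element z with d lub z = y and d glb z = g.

j, q

Need z with d ∨ z = y and d ∧ z = g.
Checking each element gives: j, q.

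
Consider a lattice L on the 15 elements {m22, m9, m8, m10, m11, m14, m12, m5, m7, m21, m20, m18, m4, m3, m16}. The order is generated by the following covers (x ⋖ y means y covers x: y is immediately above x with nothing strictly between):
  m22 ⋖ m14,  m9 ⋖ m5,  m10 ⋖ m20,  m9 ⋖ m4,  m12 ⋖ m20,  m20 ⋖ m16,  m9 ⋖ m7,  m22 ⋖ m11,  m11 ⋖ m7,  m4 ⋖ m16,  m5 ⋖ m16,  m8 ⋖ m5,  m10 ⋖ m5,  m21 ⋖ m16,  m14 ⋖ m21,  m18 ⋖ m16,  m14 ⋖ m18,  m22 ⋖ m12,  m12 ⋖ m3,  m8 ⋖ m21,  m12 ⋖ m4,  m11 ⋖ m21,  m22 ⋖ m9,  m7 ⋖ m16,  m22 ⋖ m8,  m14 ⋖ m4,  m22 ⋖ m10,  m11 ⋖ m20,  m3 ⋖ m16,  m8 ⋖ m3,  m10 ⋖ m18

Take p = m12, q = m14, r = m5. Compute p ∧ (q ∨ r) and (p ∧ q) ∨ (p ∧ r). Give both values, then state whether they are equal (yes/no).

q ∨ r = m16, so p ∧ (q ∨ r) = m12 ∧ m16 = m12.
p ∧ q = m22 and p ∧ r = m22, so (p ∧ q) ∨ (p ∧ r) = m22 ∨ m22 = m22.
Equal: no.

m12; m22; no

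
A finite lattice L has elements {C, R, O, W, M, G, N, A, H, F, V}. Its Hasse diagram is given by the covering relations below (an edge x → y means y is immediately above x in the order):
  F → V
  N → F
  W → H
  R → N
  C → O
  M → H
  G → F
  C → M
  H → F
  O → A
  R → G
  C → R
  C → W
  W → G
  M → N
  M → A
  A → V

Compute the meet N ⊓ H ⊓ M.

M

Common lower bounds of {N, H, M}: C, M.
The greatest among these is M.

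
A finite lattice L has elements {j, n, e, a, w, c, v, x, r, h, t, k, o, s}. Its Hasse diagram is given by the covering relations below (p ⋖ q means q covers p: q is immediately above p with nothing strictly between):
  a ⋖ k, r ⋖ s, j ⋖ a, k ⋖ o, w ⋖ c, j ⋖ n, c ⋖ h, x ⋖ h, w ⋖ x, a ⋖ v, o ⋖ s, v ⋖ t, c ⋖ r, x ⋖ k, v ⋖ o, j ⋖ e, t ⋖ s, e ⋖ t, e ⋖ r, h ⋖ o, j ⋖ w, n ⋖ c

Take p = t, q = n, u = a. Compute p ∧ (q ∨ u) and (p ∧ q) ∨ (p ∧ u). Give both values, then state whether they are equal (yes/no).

v; a; no

q ∨ u = o, so p ∧ (q ∨ u) = t ∧ o = v.
p ∧ q = j and p ∧ u = a, so (p ∧ q) ∨ (p ∧ u) = j ∨ a = a.
Equal: no.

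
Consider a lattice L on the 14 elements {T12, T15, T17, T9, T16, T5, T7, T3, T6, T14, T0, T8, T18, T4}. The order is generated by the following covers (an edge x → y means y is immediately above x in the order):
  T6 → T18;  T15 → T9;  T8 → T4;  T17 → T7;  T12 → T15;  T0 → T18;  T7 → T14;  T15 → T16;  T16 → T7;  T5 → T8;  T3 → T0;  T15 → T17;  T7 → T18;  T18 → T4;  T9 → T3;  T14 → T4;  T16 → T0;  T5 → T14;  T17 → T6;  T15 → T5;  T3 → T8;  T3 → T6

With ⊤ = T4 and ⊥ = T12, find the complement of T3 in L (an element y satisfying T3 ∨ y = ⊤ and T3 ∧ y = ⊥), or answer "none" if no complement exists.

For every candidate y, either T3 ∨ y ≠ T4 or T3 ∧ y ≠ T12; no complement exists.

none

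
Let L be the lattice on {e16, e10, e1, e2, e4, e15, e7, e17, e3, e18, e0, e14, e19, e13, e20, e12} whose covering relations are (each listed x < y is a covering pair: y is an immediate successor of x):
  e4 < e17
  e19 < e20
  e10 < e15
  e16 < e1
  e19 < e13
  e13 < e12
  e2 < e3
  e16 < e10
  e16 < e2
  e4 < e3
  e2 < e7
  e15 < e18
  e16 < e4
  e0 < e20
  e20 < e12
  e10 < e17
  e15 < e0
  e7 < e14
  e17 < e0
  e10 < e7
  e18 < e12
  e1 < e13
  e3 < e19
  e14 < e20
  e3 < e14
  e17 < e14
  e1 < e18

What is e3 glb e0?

e4

Common lower bounds of {e3, e0}: e16, e4.
The greatest among these is e4.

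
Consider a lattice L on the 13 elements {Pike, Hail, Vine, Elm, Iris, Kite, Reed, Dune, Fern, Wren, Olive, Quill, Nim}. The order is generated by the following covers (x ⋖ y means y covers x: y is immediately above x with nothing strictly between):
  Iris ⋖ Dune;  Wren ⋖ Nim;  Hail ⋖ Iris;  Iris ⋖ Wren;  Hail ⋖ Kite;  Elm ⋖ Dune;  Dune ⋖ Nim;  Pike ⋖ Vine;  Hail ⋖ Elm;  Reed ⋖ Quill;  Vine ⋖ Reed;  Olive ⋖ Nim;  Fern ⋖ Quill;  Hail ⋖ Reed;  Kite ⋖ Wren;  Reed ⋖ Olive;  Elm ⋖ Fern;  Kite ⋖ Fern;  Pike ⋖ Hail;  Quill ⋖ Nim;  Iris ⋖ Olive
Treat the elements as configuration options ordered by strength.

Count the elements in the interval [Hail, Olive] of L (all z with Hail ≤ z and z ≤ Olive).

The interval [Hail, Olive] = {Hail, Iris, Olive, Reed}, which has 4 elements.

4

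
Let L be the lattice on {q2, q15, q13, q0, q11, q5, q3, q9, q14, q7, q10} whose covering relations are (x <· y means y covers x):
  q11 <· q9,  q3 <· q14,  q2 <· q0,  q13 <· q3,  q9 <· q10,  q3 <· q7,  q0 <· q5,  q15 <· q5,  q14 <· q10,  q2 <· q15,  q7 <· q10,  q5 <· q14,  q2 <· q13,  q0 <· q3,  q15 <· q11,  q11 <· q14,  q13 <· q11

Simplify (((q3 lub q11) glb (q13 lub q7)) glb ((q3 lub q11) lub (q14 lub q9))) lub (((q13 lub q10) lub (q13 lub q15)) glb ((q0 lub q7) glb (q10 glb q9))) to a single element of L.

q3

q3 ∨ q11 = q14
q13 ∨ q7 = q7
q14 ∧ q7 = q3
q3 ∨ q11 = q14
q14 ∨ q9 = q10
q14 ∨ q10 = q10
q3 ∧ q10 = q3
q13 ∨ q10 = q10
q13 ∨ q15 = q11
q10 ∨ q11 = q10
q0 ∨ q7 = q7
q10 ∧ q9 = q9
q7 ∧ q9 = q13
q10 ∧ q13 = q13
q3 ∨ q13 = q3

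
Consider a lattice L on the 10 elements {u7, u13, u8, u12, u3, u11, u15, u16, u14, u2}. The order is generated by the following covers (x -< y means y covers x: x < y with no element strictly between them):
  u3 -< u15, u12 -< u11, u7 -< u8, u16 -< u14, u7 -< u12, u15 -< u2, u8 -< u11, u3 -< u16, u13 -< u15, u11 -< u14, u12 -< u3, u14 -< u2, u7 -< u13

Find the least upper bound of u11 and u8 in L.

Common upper bounds of {u11, u8}: u11, u14, u2.
The least among these is u11.

u11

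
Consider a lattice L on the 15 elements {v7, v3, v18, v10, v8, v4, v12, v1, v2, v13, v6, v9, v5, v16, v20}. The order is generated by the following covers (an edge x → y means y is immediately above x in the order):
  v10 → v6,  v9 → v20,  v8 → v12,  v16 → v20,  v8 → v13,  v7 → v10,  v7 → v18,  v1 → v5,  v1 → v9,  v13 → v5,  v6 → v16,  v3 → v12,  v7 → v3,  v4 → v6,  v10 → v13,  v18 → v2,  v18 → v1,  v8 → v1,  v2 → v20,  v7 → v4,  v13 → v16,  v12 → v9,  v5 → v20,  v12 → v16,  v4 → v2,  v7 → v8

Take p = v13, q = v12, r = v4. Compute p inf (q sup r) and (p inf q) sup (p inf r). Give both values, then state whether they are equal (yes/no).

v13; v8; no

q sup r = v16, so p inf (q sup r) = v13 inf v16 = v13.
p inf q = v8 and p inf r = v7, so (p inf q) sup (p inf r) = v8 sup v7 = v8.
Equal: no.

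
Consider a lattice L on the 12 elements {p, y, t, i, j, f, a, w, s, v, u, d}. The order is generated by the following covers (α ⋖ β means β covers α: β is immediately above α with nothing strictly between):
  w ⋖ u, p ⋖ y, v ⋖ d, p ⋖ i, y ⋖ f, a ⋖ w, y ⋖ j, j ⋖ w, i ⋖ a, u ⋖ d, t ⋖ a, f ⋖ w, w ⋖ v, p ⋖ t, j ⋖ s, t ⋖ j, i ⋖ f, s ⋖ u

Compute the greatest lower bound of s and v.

Common lower bounds of {s, v}: j, p, t, y.
The greatest among these is j.

j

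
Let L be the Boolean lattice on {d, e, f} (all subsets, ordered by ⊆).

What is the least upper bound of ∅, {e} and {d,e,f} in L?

Under ⊆, join is union: ∅ ∪ {e} ∪ {d,e,f} = {d,e,f}.

{d,e,f}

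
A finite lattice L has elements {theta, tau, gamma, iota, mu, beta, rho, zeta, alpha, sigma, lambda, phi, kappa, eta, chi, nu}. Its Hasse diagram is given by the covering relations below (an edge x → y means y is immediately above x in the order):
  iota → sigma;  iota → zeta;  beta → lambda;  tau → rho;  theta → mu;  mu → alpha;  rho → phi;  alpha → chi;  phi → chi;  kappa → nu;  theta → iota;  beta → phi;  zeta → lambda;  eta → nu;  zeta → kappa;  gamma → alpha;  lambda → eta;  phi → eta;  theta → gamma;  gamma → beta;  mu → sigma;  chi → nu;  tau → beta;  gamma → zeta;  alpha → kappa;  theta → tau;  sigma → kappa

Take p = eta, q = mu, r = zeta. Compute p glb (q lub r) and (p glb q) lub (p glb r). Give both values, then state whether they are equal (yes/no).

q lub r = kappa, so p glb (q lub r) = eta glb kappa = zeta.
p glb q = theta and p glb r = zeta, so (p glb q) lub (p glb r) = theta lub zeta = zeta.
Equal: yes.

zeta; zeta; yes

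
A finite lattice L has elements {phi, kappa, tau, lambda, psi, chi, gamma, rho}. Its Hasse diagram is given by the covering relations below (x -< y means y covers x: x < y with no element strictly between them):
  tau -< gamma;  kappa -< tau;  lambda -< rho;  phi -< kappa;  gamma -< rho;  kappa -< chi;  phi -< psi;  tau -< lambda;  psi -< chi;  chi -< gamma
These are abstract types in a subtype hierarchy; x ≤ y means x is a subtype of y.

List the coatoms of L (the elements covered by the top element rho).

gamma, lambda

The coatoms are exactly the elements covered by rho: gamma, lambda.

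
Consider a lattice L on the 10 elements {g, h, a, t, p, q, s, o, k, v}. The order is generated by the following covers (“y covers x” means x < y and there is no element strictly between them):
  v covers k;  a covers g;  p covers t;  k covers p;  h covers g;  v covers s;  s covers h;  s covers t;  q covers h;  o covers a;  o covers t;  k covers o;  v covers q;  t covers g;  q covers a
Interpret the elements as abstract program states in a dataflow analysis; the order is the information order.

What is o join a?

o

Common upper bounds of {o, a}: k, o, v.
The least among these is o.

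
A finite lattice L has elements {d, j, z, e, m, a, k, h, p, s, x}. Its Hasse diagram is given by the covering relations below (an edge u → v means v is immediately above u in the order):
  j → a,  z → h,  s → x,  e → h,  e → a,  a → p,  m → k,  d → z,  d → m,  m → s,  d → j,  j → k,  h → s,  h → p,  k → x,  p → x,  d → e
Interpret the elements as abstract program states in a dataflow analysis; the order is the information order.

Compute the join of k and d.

k

Common upper bounds of {k, d}: k, x.
The least among these is k.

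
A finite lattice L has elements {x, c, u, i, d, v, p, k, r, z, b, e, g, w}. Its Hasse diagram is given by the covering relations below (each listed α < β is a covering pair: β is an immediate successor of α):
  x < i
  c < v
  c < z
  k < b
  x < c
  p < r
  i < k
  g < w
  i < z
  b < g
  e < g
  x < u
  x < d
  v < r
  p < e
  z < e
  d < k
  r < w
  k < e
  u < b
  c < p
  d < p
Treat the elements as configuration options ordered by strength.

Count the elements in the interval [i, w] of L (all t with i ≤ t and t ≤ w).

7

The interval [i, w] = {b, e, g, i, k, w, z}, which has 7 elements.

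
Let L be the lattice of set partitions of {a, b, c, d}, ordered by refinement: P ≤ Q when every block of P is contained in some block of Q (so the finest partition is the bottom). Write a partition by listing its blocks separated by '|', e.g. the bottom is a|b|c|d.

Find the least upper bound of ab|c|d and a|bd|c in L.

abd|c

The join of ab|c|d and a|bd|c merges any blocks that overlap across the partitions, giving abd|c.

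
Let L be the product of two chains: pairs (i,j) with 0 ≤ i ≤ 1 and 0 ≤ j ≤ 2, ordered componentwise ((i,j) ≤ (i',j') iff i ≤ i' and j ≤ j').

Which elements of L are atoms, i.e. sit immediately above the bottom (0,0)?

(0,1), (1,0)

The atoms are exactly the elements that cover (0,0): (0,1), (1,0).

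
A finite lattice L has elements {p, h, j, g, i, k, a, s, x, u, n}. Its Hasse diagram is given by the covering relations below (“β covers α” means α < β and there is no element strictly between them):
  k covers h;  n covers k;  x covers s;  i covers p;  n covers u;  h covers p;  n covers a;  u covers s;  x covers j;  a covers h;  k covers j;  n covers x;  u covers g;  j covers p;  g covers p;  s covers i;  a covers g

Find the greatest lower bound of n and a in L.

a

Common lower bounds of {n, a}: a, g, h, p.
The greatest among these is a.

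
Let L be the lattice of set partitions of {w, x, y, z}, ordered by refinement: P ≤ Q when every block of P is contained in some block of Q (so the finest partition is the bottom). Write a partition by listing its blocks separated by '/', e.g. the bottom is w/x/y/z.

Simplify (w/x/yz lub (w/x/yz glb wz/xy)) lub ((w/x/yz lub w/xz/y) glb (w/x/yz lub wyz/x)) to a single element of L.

w/x/yz ∧ wz/xy = w/x/y/z
w/x/yz ∨ w/x/y/z = w/x/yz
w/x/yz ∨ w/xz/y = w/xyz
w/x/yz ∨ wyz/x = wyz/x
w/xyz ∧ wyz/x = w/x/yz
w/x/yz ∨ w/x/yz = w/x/yz

w/x/yz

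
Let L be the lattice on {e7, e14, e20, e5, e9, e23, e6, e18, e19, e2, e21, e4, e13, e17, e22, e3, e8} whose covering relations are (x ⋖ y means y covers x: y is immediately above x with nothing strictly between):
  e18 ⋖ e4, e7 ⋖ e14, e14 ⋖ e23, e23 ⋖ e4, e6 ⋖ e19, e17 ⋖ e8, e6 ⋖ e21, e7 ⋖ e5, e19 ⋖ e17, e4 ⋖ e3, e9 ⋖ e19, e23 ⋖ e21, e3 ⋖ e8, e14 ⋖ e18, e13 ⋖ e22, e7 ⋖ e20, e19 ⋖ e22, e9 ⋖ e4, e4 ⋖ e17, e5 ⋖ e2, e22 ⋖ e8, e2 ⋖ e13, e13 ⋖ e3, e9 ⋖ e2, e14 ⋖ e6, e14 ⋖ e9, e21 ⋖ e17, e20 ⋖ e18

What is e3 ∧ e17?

Common lower bounds of {e3, e17}: e14, e18, e20, e23, e4, e7, e9.
The greatest among these is e4.

e4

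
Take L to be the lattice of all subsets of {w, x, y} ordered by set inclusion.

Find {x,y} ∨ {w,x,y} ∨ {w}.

Common upper bounds of {{x,y}, {w,x,y}, {w}}: {w,x,y}.
The least among these is {w,x,y}.

{w,x,y}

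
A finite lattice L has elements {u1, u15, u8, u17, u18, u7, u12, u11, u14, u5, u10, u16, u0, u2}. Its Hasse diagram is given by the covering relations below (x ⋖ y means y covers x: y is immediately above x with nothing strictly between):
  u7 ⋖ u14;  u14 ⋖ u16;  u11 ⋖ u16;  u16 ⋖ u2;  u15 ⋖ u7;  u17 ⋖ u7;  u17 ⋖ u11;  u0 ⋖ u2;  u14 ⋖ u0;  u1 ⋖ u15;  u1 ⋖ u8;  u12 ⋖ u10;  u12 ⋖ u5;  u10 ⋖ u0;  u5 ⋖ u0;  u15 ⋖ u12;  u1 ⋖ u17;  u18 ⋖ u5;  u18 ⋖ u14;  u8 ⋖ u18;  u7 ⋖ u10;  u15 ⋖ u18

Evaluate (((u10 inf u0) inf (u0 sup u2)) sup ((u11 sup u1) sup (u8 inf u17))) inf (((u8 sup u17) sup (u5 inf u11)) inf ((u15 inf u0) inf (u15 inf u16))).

u10 ∧ u0 = u10
u0 ∨ u2 = u2
u10 ∧ u2 = u10
u11 ∨ u1 = u11
u8 ∧ u17 = u1
u11 ∨ u1 = u11
u10 ∨ u11 = u2
u8 ∨ u17 = u14
u5 ∧ u11 = u1
u14 ∨ u1 = u14
u15 ∧ u0 = u15
u15 ∧ u16 = u15
u15 ∧ u15 = u15
u14 ∧ u15 = u15
u2 ∧ u15 = u15

u15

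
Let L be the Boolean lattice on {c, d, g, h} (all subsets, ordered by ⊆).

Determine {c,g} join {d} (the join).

Under ⊆, join is union: {c,g} ∪ {d} = {c,d,g}.

{c,d,g}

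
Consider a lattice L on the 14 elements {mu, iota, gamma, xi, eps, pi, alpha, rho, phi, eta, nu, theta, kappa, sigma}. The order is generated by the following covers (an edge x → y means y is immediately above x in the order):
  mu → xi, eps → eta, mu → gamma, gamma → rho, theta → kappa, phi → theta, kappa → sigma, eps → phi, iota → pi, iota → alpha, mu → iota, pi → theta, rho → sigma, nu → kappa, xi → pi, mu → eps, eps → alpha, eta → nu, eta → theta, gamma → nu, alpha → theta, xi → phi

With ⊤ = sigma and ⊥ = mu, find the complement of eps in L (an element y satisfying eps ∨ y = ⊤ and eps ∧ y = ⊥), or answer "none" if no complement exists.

rho

Need y with eps ∨ y = sigma and eps ∧ y = mu.
Checking each element gives: rho.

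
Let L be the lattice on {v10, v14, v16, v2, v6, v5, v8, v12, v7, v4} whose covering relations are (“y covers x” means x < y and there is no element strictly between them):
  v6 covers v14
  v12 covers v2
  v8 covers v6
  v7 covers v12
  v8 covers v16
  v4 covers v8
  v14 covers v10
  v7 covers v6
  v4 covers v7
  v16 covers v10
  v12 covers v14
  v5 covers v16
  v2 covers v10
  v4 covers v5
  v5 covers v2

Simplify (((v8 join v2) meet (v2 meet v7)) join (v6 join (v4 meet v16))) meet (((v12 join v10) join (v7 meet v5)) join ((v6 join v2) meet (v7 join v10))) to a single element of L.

v8 ∨ v2 = v4
v2 ∧ v7 = v2
v4 ∧ v2 = v2
v4 ∧ v16 = v16
v6 ∨ v16 = v8
v2 ∨ v8 = v4
v12 ∨ v10 = v12
v7 ∧ v5 = v2
v12 ∨ v2 = v12
v6 ∨ v2 = v7
v7 ∨ v10 = v7
v7 ∧ v7 = v7
v12 ∨ v7 = v7
v4 ∧ v7 = v7

v7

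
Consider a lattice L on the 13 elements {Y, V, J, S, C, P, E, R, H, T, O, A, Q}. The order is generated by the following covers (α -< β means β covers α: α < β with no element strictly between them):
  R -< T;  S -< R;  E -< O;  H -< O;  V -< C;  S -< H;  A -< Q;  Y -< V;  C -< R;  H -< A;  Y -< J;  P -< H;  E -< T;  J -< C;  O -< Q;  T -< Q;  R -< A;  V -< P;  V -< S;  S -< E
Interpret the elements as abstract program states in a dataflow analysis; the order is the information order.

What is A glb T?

R

Common lower bounds of {A, T}: C, J, R, S, V, Y.
The greatest among these is R.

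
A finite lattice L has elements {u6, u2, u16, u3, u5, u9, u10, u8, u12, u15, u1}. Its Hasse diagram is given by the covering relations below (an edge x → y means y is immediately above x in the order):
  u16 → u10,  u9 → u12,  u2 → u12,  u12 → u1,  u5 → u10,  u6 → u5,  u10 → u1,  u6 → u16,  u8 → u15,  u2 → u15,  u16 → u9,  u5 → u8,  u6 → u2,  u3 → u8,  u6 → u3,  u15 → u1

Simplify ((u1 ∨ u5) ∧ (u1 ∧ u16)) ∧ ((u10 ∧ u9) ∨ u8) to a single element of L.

u1 ∨ u5 = u1
u1 ∧ u16 = u16
u1 ∧ u16 = u16
u10 ∧ u9 = u16
u16 ∨ u8 = u1
u16 ∧ u1 = u16

u16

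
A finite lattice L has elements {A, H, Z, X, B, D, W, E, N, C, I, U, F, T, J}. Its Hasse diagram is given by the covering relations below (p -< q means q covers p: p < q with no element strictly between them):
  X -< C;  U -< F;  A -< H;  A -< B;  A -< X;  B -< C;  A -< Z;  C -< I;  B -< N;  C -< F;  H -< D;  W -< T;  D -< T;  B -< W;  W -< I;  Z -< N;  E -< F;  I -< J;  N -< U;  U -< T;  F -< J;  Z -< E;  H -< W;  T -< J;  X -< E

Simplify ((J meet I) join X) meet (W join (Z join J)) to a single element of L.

I

J ∧ I = I
I ∨ X = I
Z ∨ J = J
W ∨ J = J
I ∧ J = I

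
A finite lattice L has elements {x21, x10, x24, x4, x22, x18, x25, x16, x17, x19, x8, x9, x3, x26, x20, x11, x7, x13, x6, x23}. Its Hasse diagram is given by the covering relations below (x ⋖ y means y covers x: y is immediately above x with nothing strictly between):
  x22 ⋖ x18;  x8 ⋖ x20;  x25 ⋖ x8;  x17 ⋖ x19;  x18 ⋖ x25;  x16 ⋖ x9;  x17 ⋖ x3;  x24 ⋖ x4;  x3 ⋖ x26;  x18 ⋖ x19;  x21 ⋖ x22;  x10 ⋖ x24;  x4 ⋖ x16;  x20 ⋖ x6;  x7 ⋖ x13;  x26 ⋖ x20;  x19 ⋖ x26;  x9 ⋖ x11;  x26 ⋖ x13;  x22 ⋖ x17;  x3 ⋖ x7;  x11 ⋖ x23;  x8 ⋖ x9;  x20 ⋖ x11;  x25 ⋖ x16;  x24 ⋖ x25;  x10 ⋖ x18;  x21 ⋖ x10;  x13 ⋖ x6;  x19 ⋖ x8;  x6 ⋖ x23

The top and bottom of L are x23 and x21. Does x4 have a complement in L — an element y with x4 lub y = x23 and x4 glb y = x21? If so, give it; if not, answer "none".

x7

Need y with x4 ∨ y = x23 and x4 ∧ y = x21.
Checking each element gives: x7.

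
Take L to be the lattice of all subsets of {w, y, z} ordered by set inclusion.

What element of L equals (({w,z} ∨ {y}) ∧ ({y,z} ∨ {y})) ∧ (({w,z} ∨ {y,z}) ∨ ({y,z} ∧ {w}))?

{w,z} ∨ {y} = {w,y,z}
{y,z} ∨ {y} = {y,z}
{w,y,z} ∧ {y,z} = {y,z}
{w,z} ∨ {y,z} = {w,y,z}
{y,z} ∧ {w} = {}
{w,y,z} ∨ {} = {w,y,z}
{y,z} ∧ {w,y,z} = {y,z}

{y,z}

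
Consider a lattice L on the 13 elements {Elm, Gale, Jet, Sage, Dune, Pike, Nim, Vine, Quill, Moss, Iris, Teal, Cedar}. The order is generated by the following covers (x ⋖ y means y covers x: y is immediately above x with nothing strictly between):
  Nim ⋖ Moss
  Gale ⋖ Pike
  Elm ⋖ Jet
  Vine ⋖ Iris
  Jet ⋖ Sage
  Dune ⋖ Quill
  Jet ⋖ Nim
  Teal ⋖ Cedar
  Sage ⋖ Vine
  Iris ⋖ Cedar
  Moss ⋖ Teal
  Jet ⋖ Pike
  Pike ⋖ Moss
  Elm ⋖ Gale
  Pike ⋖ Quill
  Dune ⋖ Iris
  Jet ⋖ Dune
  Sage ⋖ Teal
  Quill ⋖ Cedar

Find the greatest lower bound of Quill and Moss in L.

Pike

Common lower bounds of {Quill, Moss}: Elm, Gale, Jet, Pike.
The greatest among these is Pike.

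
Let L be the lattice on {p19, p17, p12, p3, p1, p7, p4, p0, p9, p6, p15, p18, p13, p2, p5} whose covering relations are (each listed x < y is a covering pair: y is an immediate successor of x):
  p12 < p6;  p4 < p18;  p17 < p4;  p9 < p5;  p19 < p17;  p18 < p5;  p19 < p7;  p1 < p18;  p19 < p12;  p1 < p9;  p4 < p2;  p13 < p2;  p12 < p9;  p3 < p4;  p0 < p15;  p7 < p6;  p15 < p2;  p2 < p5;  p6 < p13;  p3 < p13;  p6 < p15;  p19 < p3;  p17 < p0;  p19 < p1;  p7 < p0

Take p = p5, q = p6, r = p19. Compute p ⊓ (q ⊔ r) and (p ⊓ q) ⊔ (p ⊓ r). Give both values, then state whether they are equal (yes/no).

p6; p6; yes

q ⊔ r = p6, so p ⊓ (q ⊔ r) = p5 ⊓ p6 = p6.
p ⊓ q = p6 and p ⊓ r = p19, so (p ⊓ q) ⊔ (p ⊓ r) = p6 ⊔ p19 = p6.
Equal: yes.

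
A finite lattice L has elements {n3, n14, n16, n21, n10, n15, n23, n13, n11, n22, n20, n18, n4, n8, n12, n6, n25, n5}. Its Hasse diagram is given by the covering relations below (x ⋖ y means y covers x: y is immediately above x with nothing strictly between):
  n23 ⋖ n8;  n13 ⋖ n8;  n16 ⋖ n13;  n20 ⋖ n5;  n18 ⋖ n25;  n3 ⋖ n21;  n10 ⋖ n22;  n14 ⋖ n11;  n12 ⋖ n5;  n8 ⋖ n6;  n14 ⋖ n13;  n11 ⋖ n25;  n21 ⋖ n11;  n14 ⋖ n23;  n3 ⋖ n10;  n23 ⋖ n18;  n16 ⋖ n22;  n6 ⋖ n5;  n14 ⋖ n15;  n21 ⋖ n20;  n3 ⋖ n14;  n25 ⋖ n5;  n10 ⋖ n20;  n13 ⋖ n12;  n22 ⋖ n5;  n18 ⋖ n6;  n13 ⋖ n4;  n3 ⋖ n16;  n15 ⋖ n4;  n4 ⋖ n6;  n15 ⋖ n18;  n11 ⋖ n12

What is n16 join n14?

n13

Common upper bounds of {n16, n14}: n12, n13, n4, n5, n6, n8.
The least among these is n13.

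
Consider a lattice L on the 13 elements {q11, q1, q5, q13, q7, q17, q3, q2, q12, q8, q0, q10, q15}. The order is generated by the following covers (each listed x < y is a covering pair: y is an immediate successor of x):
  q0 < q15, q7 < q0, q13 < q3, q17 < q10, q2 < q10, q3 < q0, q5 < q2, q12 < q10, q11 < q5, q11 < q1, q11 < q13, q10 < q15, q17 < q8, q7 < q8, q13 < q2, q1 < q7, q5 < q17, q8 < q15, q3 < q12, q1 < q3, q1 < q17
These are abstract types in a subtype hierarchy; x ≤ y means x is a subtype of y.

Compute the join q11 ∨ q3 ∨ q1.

Common upper bounds of {q11, q3, q1}: q0, q10, q12, q15, q3.
The least among these is q3.

q3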